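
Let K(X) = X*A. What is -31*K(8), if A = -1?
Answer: 248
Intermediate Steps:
K(X) = -X (K(X) = X*(-1) = -X)
-31*K(8) = -(-31)*8 = -31*(-8) = 248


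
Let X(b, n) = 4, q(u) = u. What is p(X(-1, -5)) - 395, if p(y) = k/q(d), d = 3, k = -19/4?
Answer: -4759/12 ≈ -396.58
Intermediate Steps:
k = -19/4 (k = -19*1/4 = -19/4 ≈ -4.7500)
p(y) = -19/12 (p(y) = -19/4/3 = -19/4*1/3 = -19/12)
p(X(-1, -5)) - 395 = -19/12 - 395 = -4759/12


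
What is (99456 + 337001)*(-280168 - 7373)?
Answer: -125499282237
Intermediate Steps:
(99456 + 337001)*(-280168 - 7373) = 436457*(-287541) = -125499282237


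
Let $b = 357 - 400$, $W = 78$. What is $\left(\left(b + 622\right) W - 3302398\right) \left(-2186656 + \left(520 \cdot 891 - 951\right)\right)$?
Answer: $5616409690732$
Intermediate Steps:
$b = -43$
$\left(\left(b + 622\right) W - 3302398\right) \left(-2186656 + \left(520 \cdot 891 - 951\right)\right) = \left(\left(-43 + 622\right) 78 - 3302398\right) \left(-2186656 + \left(520 \cdot 891 - 951\right)\right) = \left(579 \cdot 78 - 3302398\right) \left(-2186656 + \left(463320 - 951\right)\right) = \left(45162 - 3302398\right) \left(-2186656 + 462369\right) = \left(-3257236\right) \left(-1724287\right) = 5616409690732$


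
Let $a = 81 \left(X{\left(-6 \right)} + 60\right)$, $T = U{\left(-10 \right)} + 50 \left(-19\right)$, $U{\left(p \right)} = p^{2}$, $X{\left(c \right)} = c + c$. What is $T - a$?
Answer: $-4738$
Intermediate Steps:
$X{\left(c \right)} = 2 c$
$T = -850$ ($T = \left(-10\right)^{2} + 50 \left(-19\right) = 100 - 950 = -850$)
$a = 3888$ ($a = 81 \left(2 \left(-6\right) + 60\right) = 81 \left(-12 + 60\right) = 81 \cdot 48 = 3888$)
$T - a = -850 - 3888 = -4738$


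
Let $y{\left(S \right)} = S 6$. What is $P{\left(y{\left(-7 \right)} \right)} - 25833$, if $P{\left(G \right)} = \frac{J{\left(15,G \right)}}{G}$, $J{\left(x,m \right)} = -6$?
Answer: $- \frac{180830}{7} \approx -25833.0$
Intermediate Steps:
$y{\left(S \right)} = 6 S$
$P{\left(G \right)} = - \frac{6}{G}$
$P{\left(y{\left(-7 \right)} \right)} - 25833 = - \frac{6}{6 \left(-7\right)} - 25833 = - \frac{6}{-42} - 25833 = \left(-6\right) \left(- \frac{1}{42}\right) - 25833 = \frac{1}{7} - 25833 = - \frac{180830}{7}$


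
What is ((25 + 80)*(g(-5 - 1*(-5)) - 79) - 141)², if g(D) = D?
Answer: 71166096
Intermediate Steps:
((25 + 80)*(g(-5 - 1*(-5)) - 79) - 141)² = ((25 + 80)*((-5 - 1*(-5)) - 79) - 141)² = (105*((-5 + 5) - 79) - 141)² = (105*(0 - 79) - 141)² = (105*(-79) - 141)² = (-8295 - 141)² = (-8436)² = 71166096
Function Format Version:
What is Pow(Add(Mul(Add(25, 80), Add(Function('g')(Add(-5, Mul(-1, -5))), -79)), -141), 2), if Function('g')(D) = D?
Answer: 71166096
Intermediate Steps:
Pow(Add(Mul(Add(25, 80), Add(Function('g')(Add(-5, Mul(-1, -5))), -79)), -141), 2) = Pow(Add(Mul(Add(25, 80), Add(Add(-5, Mul(-1, -5)), -79)), -141), 2) = Pow(Add(Mul(105, Add(Add(-5, 5), -79)), -141), 2) = Pow(Add(Mul(105, Add(0, -79)), -141), 2) = Pow(Add(Mul(105, -79), -141), 2) = Pow(Add(-8295, -141), 2) = Pow(-8436, 2) = 71166096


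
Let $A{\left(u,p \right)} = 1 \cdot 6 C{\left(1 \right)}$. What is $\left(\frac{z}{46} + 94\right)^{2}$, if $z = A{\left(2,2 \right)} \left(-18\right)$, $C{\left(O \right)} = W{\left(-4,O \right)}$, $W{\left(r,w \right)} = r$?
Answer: $\frac{5654884}{529} \approx 10690.0$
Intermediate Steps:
$C{\left(O \right)} = -4$
$A{\left(u,p \right)} = -24$ ($A{\left(u,p \right)} = 1 \cdot 6 \left(-4\right) = 6 \left(-4\right) = -24$)
$z = 432$ ($z = \left(-24\right) \left(-18\right) = 432$)
$\left(\frac{z}{46} + 94\right)^{2} = \left(\frac{432}{46} + 94\right)^{2} = \left(432 \cdot \frac{1}{46} + 94\right)^{2} = \left(\frac{216}{23} + 94\right)^{2} = \left(\frac{2378}{23}\right)^{2} = \frac{5654884}{529}$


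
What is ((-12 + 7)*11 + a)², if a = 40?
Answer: 225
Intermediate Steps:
((-12 + 7)*11 + a)² = ((-12 + 7)*11 + 40)² = (-5*11 + 40)² = (-55 + 40)² = (-15)² = 225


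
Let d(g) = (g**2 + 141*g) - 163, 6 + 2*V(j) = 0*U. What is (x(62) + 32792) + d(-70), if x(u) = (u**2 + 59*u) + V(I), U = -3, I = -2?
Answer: 35158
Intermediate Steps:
V(j) = -3 (V(j) = -3 + (0*(-3))/2 = -3 + (1/2)*0 = -3 + 0 = -3)
d(g) = -163 + g**2 + 141*g
x(u) = -3 + u**2 + 59*u (x(u) = (u**2 + 59*u) - 3 = -3 + u**2 + 59*u)
(x(62) + 32792) + d(-70) = ((-3 + 62**2 + 59*62) + 32792) + (-163 + (-70)**2 + 141*(-70)) = ((-3 + 3844 + 3658) + 32792) + (-163 + 4900 - 9870) = (7499 + 32792) - 5133 = 40291 - 5133 = 35158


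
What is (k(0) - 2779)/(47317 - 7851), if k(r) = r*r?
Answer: -397/5638 ≈ -0.070415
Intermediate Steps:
k(r) = r²
(k(0) - 2779)/(47317 - 7851) = (0² - 2779)/(47317 - 7851) = (0 - 2779)/39466 = -2779*1/39466 = -397/5638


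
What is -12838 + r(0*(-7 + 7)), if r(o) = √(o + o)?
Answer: -12838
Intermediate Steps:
r(o) = √2*√o (r(o) = √(2*o) = √2*√o)
-12838 + r(0*(-7 + 7)) = -12838 + √2*√(0*(-7 + 7)) = -12838 + √2*√(0*0) = -12838 + √2*√0 = -12838 + √2*0 = -12838 + 0 = -12838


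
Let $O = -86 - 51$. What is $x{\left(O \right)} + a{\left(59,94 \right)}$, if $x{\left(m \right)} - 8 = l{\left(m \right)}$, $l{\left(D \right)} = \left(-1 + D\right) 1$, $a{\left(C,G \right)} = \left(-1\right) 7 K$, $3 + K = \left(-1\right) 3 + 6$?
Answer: $-130$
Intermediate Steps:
$K = 0$ ($K = -3 + \left(\left(-1\right) 3 + 6\right) = -3 + \left(-3 + 6\right) = -3 + 3 = 0$)
$a{\left(C,G \right)} = 0$ ($a{\left(C,G \right)} = \left(-1\right) 7 \cdot 0 = \left(-7\right) 0 = 0$)
$l{\left(D \right)} = -1 + D$
$O = -137$
$x{\left(m \right)} = 7 + m$ ($x{\left(m \right)} = 8 + \left(-1 + m\right) = 7 + m$)
$x{\left(O \right)} + a{\left(59,94 \right)} = \left(7 - 137\right) + 0 = -130 + 0 = -130$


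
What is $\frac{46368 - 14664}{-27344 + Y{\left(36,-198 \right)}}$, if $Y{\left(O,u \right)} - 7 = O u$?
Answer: $- \frac{31704}{34465} \approx -0.91989$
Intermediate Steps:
$Y{\left(O,u \right)} = 7 + O u$
$\frac{46368 - 14664}{-27344 + Y{\left(36,-198 \right)}} = \frac{46368 - 14664}{-27344 + \left(7 + 36 \left(-198\right)\right)} = \frac{31704}{-27344 + \left(7 - 7128\right)} = \frac{31704}{-27344 - 7121} = \frac{31704}{-34465} = 31704 \left(- \frac{1}{34465}\right) = - \frac{31704}{34465}$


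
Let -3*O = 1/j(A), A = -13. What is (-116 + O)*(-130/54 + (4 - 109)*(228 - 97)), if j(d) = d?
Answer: 1680068350/1053 ≈ 1.5955e+6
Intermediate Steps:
O = 1/39 (O = -⅓/(-13) = -⅓*(-1/13) = 1/39 ≈ 0.025641)
(-116 + O)*(-130/54 + (4 - 109)*(228 - 97)) = (-116 + 1/39)*(-130/54 + (4 - 109)*(228 - 97)) = -4523*(-130*1/54 - 105*131)/39 = -4523*(-65/27 - 13755)/39 = -4523/39*(-371450/27) = 1680068350/1053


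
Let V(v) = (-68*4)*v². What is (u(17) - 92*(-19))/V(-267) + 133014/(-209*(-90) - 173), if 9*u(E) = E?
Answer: 23212707478495/3252444851664 ≈ 7.1370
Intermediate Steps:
u(E) = E/9
V(v) = -272*v²
(u(17) - 92*(-19))/V(-267) + 133014/(-209*(-90) - 173) = ((⅑)*17 - 92*(-19))/((-272*(-267)²)) + 133014/(-209*(-90) - 173) = (17/9 + 1748)/((-272*71289)) + 133014/(18810 - 173) = (15749/9)/(-19390608) + 133014/18637 = (15749/9)*(-1/19390608) + 133014*(1/18637) = -15749/174515472 + 133014/18637 = 23212707478495/3252444851664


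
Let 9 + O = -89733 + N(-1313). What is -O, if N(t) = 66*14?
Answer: 88818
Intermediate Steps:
N(t) = 924
O = -88818 (O = -9 + (-89733 + 924) = -9 - 88809 = -88818)
-O = -1*(-88818) = 88818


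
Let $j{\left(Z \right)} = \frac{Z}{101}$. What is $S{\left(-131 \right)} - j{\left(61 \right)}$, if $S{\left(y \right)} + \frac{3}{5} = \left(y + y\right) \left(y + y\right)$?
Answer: $\frac{34664612}{505} \approx 68643.0$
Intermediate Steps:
$j{\left(Z \right)} = \frac{Z}{101}$ ($j{\left(Z \right)} = Z \frac{1}{101} = \frac{Z}{101}$)
$S{\left(y \right)} = - \frac{3}{5} + 4 y^{2}$ ($S{\left(y \right)} = - \frac{3}{5} + \left(y + y\right) \left(y + y\right) = - \frac{3}{5} + 2 y 2 y = - \frac{3}{5} + 4 y^{2}$)
$S{\left(-131 \right)} - j{\left(61 \right)} = \left(- \frac{3}{5} + 4 \left(-131\right)^{2}\right) - \frac{1}{101} \cdot 61 = \left(- \frac{3}{5} + 4 \cdot 17161\right) - \frac{61}{101} = \left(- \frac{3}{5} + 68644\right) - \frac{61}{101} = \frac{343217}{5} - \frac{61}{101} = \frac{34664612}{505}$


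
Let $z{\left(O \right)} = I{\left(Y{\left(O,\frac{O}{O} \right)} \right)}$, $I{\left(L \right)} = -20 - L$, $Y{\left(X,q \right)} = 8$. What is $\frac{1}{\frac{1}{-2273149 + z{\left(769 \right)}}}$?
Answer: $-2273177$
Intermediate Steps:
$z{\left(O \right)} = -28$ ($z{\left(O \right)} = -20 - 8 = -28$)
$\frac{1}{\frac{1}{-2273149 + z{\left(769 \right)}}} = \frac{1}{\frac{1}{-2273149 - 28}} = \frac{1}{\frac{1}{-2273177}} = \frac{1}{- \frac{1}{2273177}} = -2273177$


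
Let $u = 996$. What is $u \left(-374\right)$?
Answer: $-372504$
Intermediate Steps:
$u \left(-374\right) = 996 \left(-374\right) = -372504$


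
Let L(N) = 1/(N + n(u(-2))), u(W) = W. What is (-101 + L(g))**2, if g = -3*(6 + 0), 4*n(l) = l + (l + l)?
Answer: 15531481/1521 ≈ 10211.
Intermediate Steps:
n(l) = 3*l/4 (n(l) = (l + (l + l))/4 = (l + 2*l)/4 = (3*l)/4 = 3*l/4)
g = -18 (g = -3*6 = -18)
L(N) = 1/(-3/2 + N) (L(N) = 1/(N + (3/4)*(-2)) = 1/(N - 3/2) = 1/(-3/2 + N))
(-101 + L(g))**2 = (-101 + 2/(-3 + 2*(-18)))**2 = (-101 + 2/(-3 - 36))**2 = (-101 + 2/(-39))**2 = (-101 + 2*(-1/39))**2 = (-101 - 2/39)**2 = (-3941/39)**2 = 15531481/1521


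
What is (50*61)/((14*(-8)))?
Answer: -1525/56 ≈ -27.232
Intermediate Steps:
(50*61)/((14*(-8))) = 3050/(-112) = 3050*(-1/112) = -1525/56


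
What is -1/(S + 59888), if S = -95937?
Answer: 1/36049 ≈ 2.7740e-5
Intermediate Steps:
-1/(S + 59888) = -1/(-95937 + 59888) = -1/(-36049) = -1*(-1/36049) = 1/36049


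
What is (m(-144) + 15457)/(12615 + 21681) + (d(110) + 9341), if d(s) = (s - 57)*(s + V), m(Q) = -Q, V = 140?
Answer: 774796537/34296 ≈ 22591.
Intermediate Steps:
d(s) = (-57 + s)*(140 + s) (d(s) = (s - 57)*(s + 140) = (-57 + s)*(140 + s))
(m(-144) + 15457)/(12615 + 21681) + (d(110) + 9341) = (-1*(-144) + 15457)/(12615 + 21681) + ((-7980 + 110**2 + 83*110) + 9341) = (144 + 15457)/34296 + ((-7980 + 12100 + 9130) + 9341) = 15601*(1/34296) + (13250 + 9341) = 15601/34296 + 22591 = 774796537/34296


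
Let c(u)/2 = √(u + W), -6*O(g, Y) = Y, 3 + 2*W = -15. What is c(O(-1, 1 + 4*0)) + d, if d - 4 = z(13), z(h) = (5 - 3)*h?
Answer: 30 + I*√330/3 ≈ 30.0 + 6.0553*I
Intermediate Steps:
z(h) = 2*h
W = -9 (W = -3/2 + (½)*(-15) = -3/2 - 15/2 = -9)
O(g, Y) = -Y/6
d = 30 (d = 4 + 2*13 = 4 + 26 = 30)
c(u) = 2*√(-9 + u) (c(u) = 2*√(u - 9) = 2*√(-9 + u))
c(O(-1, 1 + 4*0)) + d = 2*√(-9 - (1 + 4*0)/6) + 30 = 2*√(-9 - (1 + 0)/6) + 30 = 2*√(-9 - ⅙*1) + 30 = 2*√(-9 - ⅙) + 30 = 2*√(-55/6) + 30 = 2*(I*√330/6) + 30 = I*√330/3 + 30 = 30 + I*√330/3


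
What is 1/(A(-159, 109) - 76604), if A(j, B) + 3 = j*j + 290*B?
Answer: -1/19716 ≈ -5.0720e-5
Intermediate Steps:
A(j, B) = -3 + j² + 290*B (A(j, B) = -3 + (j*j + 290*B) = -3 + (j² + 290*B) = -3 + j² + 290*B)
1/(A(-159, 109) - 76604) = 1/((-3 + (-159)² + 290*109) - 76604) = 1/((-3 + 25281 + 31610) - 76604) = 1/(56888 - 76604) = 1/(-19716) = -1/19716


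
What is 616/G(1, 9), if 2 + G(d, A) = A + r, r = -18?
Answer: -56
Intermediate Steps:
G(d, A) = -20 + A (G(d, A) = -2 + (A - 18) = -2 + (-18 + A) = -20 + A)
616/G(1, 9) = 616/(-20 + 9) = 616/(-11) = 616*(-1/11) = -56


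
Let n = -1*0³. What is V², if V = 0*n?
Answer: 0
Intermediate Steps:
n = 0 (n = -1*0 = 0)
V = 0 (V = 0*0 = 0)
V² = 0² = 0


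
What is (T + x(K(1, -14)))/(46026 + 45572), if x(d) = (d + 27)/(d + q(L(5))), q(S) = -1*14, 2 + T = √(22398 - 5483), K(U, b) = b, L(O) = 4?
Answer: -69/2564744 + √16915/91598 ≈ 0.0013930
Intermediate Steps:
T = -2 + √16915 (T = -2 + √(22398 - 5483) = -2 + √16915 ≈ 128.06)
q(S) = -14
x(d) = (27 + d)/(-14 + d) (x(d) = (d + 27)/(d - 14) = (27 + d)/(-14 + d))
(T + x(K(1, -14)))/(46026 + 45572) = ((-2 + √16915) + (27 - 14)/(-14 - 14))/(46026 + 45572) = ((-2 + √16915) + 13/(-28))/91598 = ((-2 + √16915) - 1/28*13)*(1/91598) = ((-2 + √16915) - 13/28)*(1/91598) = (-69/28 + √16915)*(1/91598) = -69/2564744 + √16915/91598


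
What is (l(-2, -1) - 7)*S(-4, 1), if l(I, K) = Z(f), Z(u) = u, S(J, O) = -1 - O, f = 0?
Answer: 14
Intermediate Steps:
l(I, K) = 0
(l(-2, -1) - 7)*S(-4, 1) = (0 - 7)*(-1 - 1*1) = -7*(-1 - 1) = -7*(-2) = 14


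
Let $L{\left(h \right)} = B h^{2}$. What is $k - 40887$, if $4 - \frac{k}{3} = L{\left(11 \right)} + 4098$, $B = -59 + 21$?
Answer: $-39375$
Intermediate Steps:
$B = -38$
$L{\left(h \right)} = - 38 h^{2}$
$k = 1512$ ($k = 12 - 3 \left(- 38 \cdot 11^{2} + 4098\right) = 12 - 3 \left(\left(-38\right) 121 + 4098\right) = 12 - 3 \left(-4598 + 4098\right) = 12 - -1500 = 12 + 1500 = 1512$)
$k - 40887 = 1512 - 40887 = -39375$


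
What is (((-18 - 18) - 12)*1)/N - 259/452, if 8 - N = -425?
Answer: -133843/195716 ≈ -0.68386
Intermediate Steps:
N = 433 (N = 8 - 1*(-425) = 8 + 425 = 433)
(((-18 - 18) - 12)*1)/N - 259/452 = (((-18 - 18) - 12)*1)/433 - 259/452 = ((-36 - 12)*1)*(1/433) - 259*1/452 = -48*1*(1/433) - 259/452 = -48*1/433 - 259/452 = -48/433 - 259/452 = -133843/195716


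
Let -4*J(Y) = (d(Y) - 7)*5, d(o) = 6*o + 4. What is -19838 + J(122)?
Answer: -82997/4 ≈ -20749.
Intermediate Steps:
d(o) = 4 + 6*o
J(Y) = 15/4 - 15*Y/2 (J(Y) = -((4 + 6*Y) - 7)*5/4 = -(-3 + 6*Y)*5/4 = -(-15 + 30*Y)/4 = 15/4 - 15*Y/2)
-19838 + J(122) = -19838 + (15/4 - 15/2*122) = -19838 + (15/4 - 915) = -19838 - 3645/4 = -82997/4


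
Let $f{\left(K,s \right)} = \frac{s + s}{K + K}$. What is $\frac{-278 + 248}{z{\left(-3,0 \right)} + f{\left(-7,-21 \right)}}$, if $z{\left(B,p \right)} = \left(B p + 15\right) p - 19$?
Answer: $\frac{15}{8} \approx 1.875$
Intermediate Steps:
$f{\left(K,s \right)} = \frac{s}{K}$ ($f{\left(K,s \right)} = \frac{2 s}{2 K} = 2 s \frac{1}{2 K} = \frac{s}{K}$)
$z{\left(B,p \right)} = -19 + p \left(15 + B p\right)$ ($z{\left(B,p \right)} = \left(15 + B p\right) p - 19 = p \left(15 + B p\right) - 19 = -19 + p \left(15 + B p\right)$)
$\frac{-278 + 248}{z{\left(-3,0 \right)} + f{\left(-7,-21 \right)}} = \frac{-278 + 248}{\left(-19 + 15 \cdot 0 - 3 \cdot 0^{2}\right) - \frac{21}{-7}} = - \frac{30}{\left(-19 + 0 - 0\right) - -3} = - \frac{30}{\left(-19 + 0 + 0\right) + 3} = - \frac{30}{-19 + 3} = - \frac{30}{-16} = \left(-30\right) \left(- \frac{1}{16}\right) = \frac{15}{8}$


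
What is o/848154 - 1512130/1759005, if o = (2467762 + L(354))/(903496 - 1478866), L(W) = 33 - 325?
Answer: -546612858869285/635850817429374 ≈ -0.85966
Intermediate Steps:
L(W) = -292
o = -82249/19179 (o = (2467762 - 292)/(903496 - 1478866) = 2467470/(-575370) = 2467470*(-1/575370) = -82249/19179 ≈ -4.2885)
o/848154 - 1512130/1759005 = -82249/19179/848154 - 1512130/1759005 = -82249/19179*1/848154 - 1512130*1/1759005 = -82249/16266745566 - 302426/351801 = -546612858869285/635850817429374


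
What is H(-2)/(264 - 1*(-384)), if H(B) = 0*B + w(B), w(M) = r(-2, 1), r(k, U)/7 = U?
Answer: 7/648 ≈ 0.010802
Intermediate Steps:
r(k, U) = 7*U
w(M) = 7 (w(M) = 7*1 = 7)
H(B) = 7 (H(B) = 0*B + 7 = 0 + 7 = 7)
H(-2)/(264 - 1*(-384)) = 7/(264 - 1*(-384)) = 7/(264 + 384) = 7/648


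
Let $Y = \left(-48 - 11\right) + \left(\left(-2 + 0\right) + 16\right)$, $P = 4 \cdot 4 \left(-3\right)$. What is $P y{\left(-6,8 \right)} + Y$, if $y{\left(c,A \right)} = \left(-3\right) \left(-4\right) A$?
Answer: $-4653$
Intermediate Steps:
$P = -48$ ($P = 16 \left(-3\right) = -48$)
$y{\left(c,A \right)} = 12 A$
$Y = -45$ ($Y = -59 + \left(-2 + 16\right) = -59 + 14 = -45$)
$P y{\left(-6,8 \right)} + Y = - 48 \cdot 12 \cdot 8 - 45 = \left(-48\right) 96 - 45 = -4608 - 45 = -4653$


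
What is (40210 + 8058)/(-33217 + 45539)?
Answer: 24134/6161 ≈ 3.9172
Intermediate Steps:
(40210 + 8058)/(-33217 + 45539) = 48268/12322 = 48268*(1/12322) = 24134/6161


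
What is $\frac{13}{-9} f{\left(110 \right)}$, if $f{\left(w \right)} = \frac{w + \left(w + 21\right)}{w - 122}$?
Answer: $\frac{3133}{108} \approx 29.009$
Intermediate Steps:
$f{\left(w \right)} = \frac{21 + 2 w}{-122 + w}$ ($f{\left(w \right)} = \frac{w + \left(21 + w\right)}{-122 + w} = \frac{21 + 2 w}{-122 + w}$)
$\frac{13}{-9} f{\left(110 \right)} = \frac{13}{-9} \frac{21 + 2 \cdot 110}{-122 + 110} = 13 \left(- \frac{1}{9}\right) \frac{21 + 220}{-12} = - \frac{13 \left(\left(- \frac{1}{12}\right) 241\right)}{9} = \left(- \frac{13}{9}\right) \left(- \frac{241}{12}\right) = \frac{3133}{108}$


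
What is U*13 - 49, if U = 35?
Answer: 406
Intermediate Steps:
U*13 - 49 = 35*13 - 49 = 455 - 49 = 406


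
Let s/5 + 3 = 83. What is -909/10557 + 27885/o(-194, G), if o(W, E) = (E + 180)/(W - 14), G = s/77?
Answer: -1138848839/36363 ≈ -31319.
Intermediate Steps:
s = 400 (s = -15 + 5*83 = -15 + 415 = 400)
G = 400/77 ≈ 5.1948
o(W, E) = (180 + E)/(-14 + W)
-909/10557 + 27885/o(-194, G) = -909/10557 + 27885/(((180 + 400/77)/(-14 - 194))) = -909*1/10557 + 27885/(((14260/77)/(-208))) = -101/1173 + 27885/((-1/208*14260/77)) = -101/1173 + 27885/(-3565/4004) = -101/1173 + 27885*(-4004/3565) = -101/1173 - 22330308/713 = -1138848839/36363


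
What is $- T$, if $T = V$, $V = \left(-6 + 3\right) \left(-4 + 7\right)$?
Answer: $9$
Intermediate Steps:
$V = -9$ ($V = \left(-3\right) 3 = -9$)
$T = -9$
$- T = \left(-1\right) \left(-9\right) = 9$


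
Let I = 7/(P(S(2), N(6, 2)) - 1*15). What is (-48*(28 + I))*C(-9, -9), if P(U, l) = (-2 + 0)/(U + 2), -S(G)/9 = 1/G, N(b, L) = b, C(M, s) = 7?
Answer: -656208/71 ≈ -9242.4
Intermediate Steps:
S(G) = -9/G
P(U, l) = -2/(2 + U)
I = -35/71 (I = 7/(-2/(2 - 9/2) - 1*15) = 7/(-2/(2 - 9*½) - 15) = 7/(-2/(2 - 9/2) - 15) = 7/(-2/(-5/2) - 15) = 7/(-2*(-⅖) - 15) = 7/(⅘ - 15) = 7/(-71/5) = 7*(-5/71) = -35/71 ≈ -0.49296)
(-48*(28 + I))*C(-9, -9) = -48*(28 - 35/71)*7 = -48*1953/71*7 = -93744/71*7 = -656208/71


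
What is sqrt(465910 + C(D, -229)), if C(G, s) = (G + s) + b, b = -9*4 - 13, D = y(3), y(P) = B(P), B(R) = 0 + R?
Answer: sqrt(465635) ≈ 682.38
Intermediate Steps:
B(R) = R
y(P) = P
D = 3
b = -49 (b = -36 - 13 = -49)
C(G, s) = -49 + G + s (C(G, s) = (G + s) - 49 = -49 + G + s)
sqrt(465910 + C(D, -229)) = sqrt(465910 + (-49 + 3 - 229)) = sqrt(465910 - 275) = sqrt(465635)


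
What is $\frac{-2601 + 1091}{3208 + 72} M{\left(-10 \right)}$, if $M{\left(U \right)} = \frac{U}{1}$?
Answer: $\frac{755}{164} \approx 4.6037$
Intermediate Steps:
$M{\left(U \right)} = U$ ($M{\left(U \right)} = U 1 = U$)
$\frac{-2601 + 1091}{3208 + 72} M{\left(-10 \right)} = \frac{-2601 + 1091}{3208 + 72} \left(-10\right) = - \frac{1510}{3280} \left(-10\right) = \left(-1510\right) \frac{1}{3280} \left(-10\right) = \left(- \frac{151}{328}\right) \left(-10\right) = \frac{755}{164}$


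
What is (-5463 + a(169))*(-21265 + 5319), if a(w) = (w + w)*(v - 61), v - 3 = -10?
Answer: 453615862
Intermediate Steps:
v = -7 (v = 3 - 10 = -7)
a(w) = -136*w (a(w) = (w + w)*(-7 - 61) = (2*w)*(-68) = -136*w)
(-5463 + a(169))*(-21265 + 5319) = (-5463 - 136*169)*(-21265 + 5319) = (-5463 - 22984)*(-15946) = -28447*(-15946) = 453615862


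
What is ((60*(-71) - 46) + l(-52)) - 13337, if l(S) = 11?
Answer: -17632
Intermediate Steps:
((60*(-71) - 46) + l(-52)) - 13337 = ((60*(-71) - 46) + 11) - 13337 = ((-4260 - 46) + 11) - 13337 = (-4306 + 11) - 13337 = -4295 - 13337 = -17632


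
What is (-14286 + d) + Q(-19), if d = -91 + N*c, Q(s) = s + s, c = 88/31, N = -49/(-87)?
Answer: -38872943/2697 ≈ -14413.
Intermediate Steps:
N = 49/87 (N = -49*(-1/87) = 49/87 ≈ 0.56322)
c = 88/31 (c = 88*(1/31) = 88/31 ≈ 2.8387)
Q(s) = 2*s
d = -241115/2697 (d = -91 + (49/87)*(88/31) = -91 + 4312/2697 = -241115/2697 ≈ -89.401)
(-14286 + d) + Q(-19) = (-14286 - 241115/2697) + 2*(-19) = -38770457/2697 - 38 = -38872943/2697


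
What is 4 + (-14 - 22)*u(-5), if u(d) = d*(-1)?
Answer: -176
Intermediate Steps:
u(d) = -d
4 + (-14 - 22)*u(-5) = 4 + (-14 - 22)*(-1*(-5)) = 4 - 36*5 = 4 - 180 = -176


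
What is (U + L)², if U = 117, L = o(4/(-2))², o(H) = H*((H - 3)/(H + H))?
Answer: 243049/16 ≈ 15191.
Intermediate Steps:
o(H) = -3/2 + H/2 (o(H) = H*((-3 + H)/((2*H))) = H*((-3 + H)*(1/(2*H))) = H*((-3 + H)/(2*H)) = -3/2 + H/2)
L = 25/4 (L = (-3/2 + (4/(-2))/2)² = (-3/2 + (4*(-½))/2)² = (-3/2 + (½)*(-2))² = (-3/2 - 1)² = (-5/2)² = 25/4 ≈ 6.2500)
(U + L)² = (117 + 25/4)² = (493/4)² = 243049/16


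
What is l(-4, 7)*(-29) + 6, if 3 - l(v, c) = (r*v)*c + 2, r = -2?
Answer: 1601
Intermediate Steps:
l(v, c) = 1 + 2*c*v (l(v, c) = 3 - ((-2*v)*c + 2) = 3 - (-2*c*v + 2) = 3 - (2 - 2*c*v) = 3 + (-2 + 2*c*v) = 1 + 2*c*v)
l(-4, 7)*(-29) + 6 = (1 + 2*7*(-4))*(-29) + 6 = (1 - 56)*(-29) + 6 = -55*(-29) + 6 = 1595 + 6 = 1601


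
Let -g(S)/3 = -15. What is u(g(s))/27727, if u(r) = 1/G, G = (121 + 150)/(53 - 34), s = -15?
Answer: 19/7514017 ≈ 2.5286e-6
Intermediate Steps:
g(S) = 45 (g(S) = -3*(-15) = 45)
G = 271/19 ≈ 14.263
u(r) = 19/271 (u(r) = 1/(271/19) = 19/271)
u(g(s))/27727 = (19/271)/27727 = (19/271)*(1/27727) = 19/7514017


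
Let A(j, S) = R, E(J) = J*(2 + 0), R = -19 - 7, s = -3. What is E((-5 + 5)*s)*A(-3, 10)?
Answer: 0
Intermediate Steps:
R = -26
E(J) = 2*J (E(J) = J*2 = 2*J)
A(j, S) = -26
E((-5 + 5)*s)*A(-3, 10) = (2*((-5 + 5)*(-3)))*(-26) = (2*(0*(-3)))*(-26) = (2*0)*(-26) = 0*(-26) = 0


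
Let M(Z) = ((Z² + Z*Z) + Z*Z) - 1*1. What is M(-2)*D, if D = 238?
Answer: 2618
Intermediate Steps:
M(Z) = -1 + 3*Z² (M(Z) = ((Z² + Z²) + Z²) - 1 = (2*Z² + Z²) - 1 = 3*Z² - 1 = -1 + 3*Z²)
M(-2)*D = (-1 + 3*(-2)²)*238 = (-1 + 3*4)*238 = (-1 + 12)*238 = 11*238 = 2618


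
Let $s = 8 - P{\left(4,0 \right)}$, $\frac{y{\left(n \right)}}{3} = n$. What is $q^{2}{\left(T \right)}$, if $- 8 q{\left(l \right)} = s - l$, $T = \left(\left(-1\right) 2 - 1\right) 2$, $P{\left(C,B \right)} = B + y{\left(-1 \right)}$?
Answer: $\frac{289}{64} \approx 4.5156$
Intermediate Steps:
$y{\left(n \right)} = 3 n$
$P{\left(C,B \right)} = -3 + B$ ($P{\left(C,B \right)} = B + 3 \left(-1\right) = B - 3 = -3 + B$)
$s = 11$ ($s = 8 - \left(-3 + 0\right) = 8 - -3 = 8 + 3 = 11$)
$T = -6$ ($T = \left(-2 - 1\right) 2 = \left(-3\right) 2 = -6$)
$q{\left(l \right)} = - \frac{11}{8} + \frac{l}{8}$ ($q{\left(l \right)} = - \frac{11 - l}{8} = - \frac{11}{8} + \frac{l}{8}$)
$q^{2}{\left(T \right)} = \left(- \frac{11}{8} + \frac{1}{8} \left(-6\right)\right)^{2} = \left(- \frac{11}{8} - \frac{3}{4}\right)^{2} = \left(- \frac{17}{8}\right)^{2} = \frac{289}{64}$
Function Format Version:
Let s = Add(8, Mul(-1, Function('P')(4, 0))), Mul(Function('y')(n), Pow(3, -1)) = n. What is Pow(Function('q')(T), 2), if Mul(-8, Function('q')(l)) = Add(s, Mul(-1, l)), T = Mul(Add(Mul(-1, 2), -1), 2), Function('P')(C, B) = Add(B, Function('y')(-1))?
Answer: Rational(289, 64) ≈ 4.5156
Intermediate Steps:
Function('y')(n) = Mul(3, n)
Function('P')(C, B) = Add(-3, B) (Function('P')(C, B) = Add(B, Mul(3, -1)) = Add(B, -3) = Add(-3, B))
s = 11 (s = Add(8, Mul(-1, Add(-3, 0))) = Add(8, Mul(-1, -3)) = Add(8, 3) = 11)
T = -6 (T = Mul(Add(-2, -1), 2) = Mul(-3, 2) = -6)
Function('q')(l) = Add(Rational(-11, 8), Mul(Rational(1, 8), l)) (Function('q')(l) = Mul(Rational(-1, 8), Add(11, Mul(-1, l))) = Add(Rational(-11, 8), Mul(Rational(1, 8), l)))
Pow(Function('q')(T), 2) = Pow(Add(Rational(-11, 8), Mul(Rational(1, 8), -6)), 2) = Pow(Add(Rational(-11, 8), Rational(-3, 4)), 2) = Pow(Rational(-17, 8), 2) = Rational(289, 64)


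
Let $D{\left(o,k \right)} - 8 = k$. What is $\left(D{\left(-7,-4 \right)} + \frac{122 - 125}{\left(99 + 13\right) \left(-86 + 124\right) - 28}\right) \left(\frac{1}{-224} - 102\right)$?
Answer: $- \frac{386353741}{947072} \approx -407.95$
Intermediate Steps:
$D{\left(o,k \right)} = 8 + k$
$\left(D{\left(-7,-4 \right)} + \frac{122 - 125}{\left(99 + 13\right) \left(-86 + 124\right) - 28}\right) \left(\frac{1}{-224} - 102\right) = \left(\left(8 - 4\right) + \frac{122 - 125}{\left(99 + 13\right) \left(-86 + 124\right) - 28}\right) \left(\frac{1}{-224} - 102\right) = \left(4 - \frac{3}{112 \cdot 38 - 28}\right) \left(- \frac{1}{224} - 102\right) = \left(4 - \frac{3}{4256 - 28}\right) \left(- \frac{22849}{224}\right) = \left(4 - \frac{3}{4228}\right) \left(- \frac{22849}{224}\right) = \frac{16909}{4228} \left(- \frac{22849}{224}\right) = - \frac{386353741}{947072}$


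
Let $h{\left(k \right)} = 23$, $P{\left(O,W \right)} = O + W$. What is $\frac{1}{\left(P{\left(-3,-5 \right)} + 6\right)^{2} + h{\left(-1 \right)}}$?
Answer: $\frac{1}{27} \approx 0.037037$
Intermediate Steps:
$\frac{1}{\left(P{\left(-3,-5 \right)} + 6\right)^{2} + h{\left(-1 \right)}} = \frac{1}{\left(\left(-3 - 5\right) + 6\right)^{2} + 23} = \frac{1}{\left(-8 + 6\right)^{2} + 23} = \frac{1}{\left(-2\right)^{2} + 23} = \frac{1}{4 + 23} = \frac{1}{27}$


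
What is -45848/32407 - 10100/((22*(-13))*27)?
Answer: -13363778/125123427 ≈ -0.10680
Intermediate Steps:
-45848/32407 - 10100/((22*(-13))*27) = -45848*1/32407 - 10100/((-286*27)) = -45848/32407 - 10100/(-7722) = -45848/32407 - 10100*(-1/7722) = -45848/32407 + 5050/3861 = -13363778/125123427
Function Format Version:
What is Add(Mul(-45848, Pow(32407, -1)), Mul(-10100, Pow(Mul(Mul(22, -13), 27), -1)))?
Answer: Rational(-13363778, 125123427) ≈ -0.10680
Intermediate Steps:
Add(Mul(-45848, Pow(32407, -1)), Mul(-10100, Pow(Mul(Mul(22, -13), 27), -1))) = Add(Mul(-45848, Rational(1, 32407)), Mul(-10100, Pow(Mul(-286, 27), -1))) = Add(Rational(-45848, 32407), Mul(-10100, Pow(-7722, -1))) = Add(Rational(-45848, 32407), Mul(-10100, Rational(-1, 7722))) = Add(Rational(-45848, 32407), Rational(5050, 3861)) = Rational(-13363778, 125123427)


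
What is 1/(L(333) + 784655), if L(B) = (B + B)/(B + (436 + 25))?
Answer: 397/311508368 ≈ 1.2744e-6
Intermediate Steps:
L(B) = 2*B/(461 + B) (L(B) = (2*B)/(B + 461) = (2*B)/(461 + B) = 2*B/(461 + B))
1/(L(333) + 784655) = 1/(2*333/(461 + 333) + 784655) = 1/(2*333/794 + 784655) = 1/(2*333*(1/794) + 784655) = 1/(333/397 + 784655) = 1/(311508368/397) = 397/311508368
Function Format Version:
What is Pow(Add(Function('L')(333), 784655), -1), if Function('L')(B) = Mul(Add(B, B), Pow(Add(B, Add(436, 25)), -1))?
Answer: Rational(397, 311508368) ≈ 1.2744e-6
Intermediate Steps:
Function('L')(B) = Mul(2, B, Pow(Add(461, B), -1)) (Function('L')(B) = Mul(Mul(2, B), Pow(Add(B, 461), -1)) = Mul(Mul(2, B), Pow(Add(461, B), -1)) = Mul(2, B, Pow(Add(461, B), -1)))
Pow(Add(Function('L')(333), 784655), -1) = Pow(Add(Mul(2, 333, Pow(Add(461, 333), -1)), 784655), -1) = Pow(Add(Mul(2, 333, Pow(794, -1)), 784655), -1) = Pow(Add(Mul(2, 333, Rational(1, 794)), 784655), -1) = Pow(Add(Rational(333, 397), 784655), -1) = Pow(Rational(311508368, 397), -1) = Rational(397, 311508368)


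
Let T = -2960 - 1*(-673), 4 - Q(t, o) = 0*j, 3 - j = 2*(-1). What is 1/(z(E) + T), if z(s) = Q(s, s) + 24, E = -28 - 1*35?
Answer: -1/2259 ≈ -0.00044267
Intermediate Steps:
j = 5 (j = 3 - 2*(-1) = 3 - 1*(-2) = 3 + 2 = 5)
Q(t, o) = 4 (Q(t, o) = 4 - 0*5 = 4 - 1*0 = 4 + 0 = 4)
T = -2287 (T = -2960 + 673 = -2287)
E = -63 (E = -28 - 35 = -63)
z(s) = 28 (z(s) = 4 + 24 = 28)
1/(z(E) + T) = 1/(28 - 2287) = 1/(-2259) = -1/2259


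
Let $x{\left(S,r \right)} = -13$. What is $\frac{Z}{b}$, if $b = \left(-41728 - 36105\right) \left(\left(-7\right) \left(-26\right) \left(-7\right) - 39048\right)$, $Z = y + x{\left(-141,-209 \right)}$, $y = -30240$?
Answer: $- \frac{30253}{3138382226} \approx -9.6397 \cdot 10^{-6}$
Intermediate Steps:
$Z = -30253$ ($Z = -30240 - 13 = -30253$)
$b = 3138382226$ ($b = - 77833 \left(182 \left(-7\right) - 39048\right) = - 77833 \left(-1274 - 39048\right) = \left(-77833\right) \left(-40322\right) = 3138382226$)
$\frac{Z}{b} = - \frac{30253}{3138382226}$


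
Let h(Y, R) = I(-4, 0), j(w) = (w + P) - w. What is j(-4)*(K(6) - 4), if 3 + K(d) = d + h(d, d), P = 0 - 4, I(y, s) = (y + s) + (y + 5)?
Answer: 16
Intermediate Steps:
I(y, s) = 5 + s + 2*y (I(y, s) = (s + y) + (5 + y) = 5 + s + 2*y)
P = -4
j(w) = -4 (j(w) = (w - 4) - w = (-4 + w) - w = -4)
h(Y, R) = -3 (h(Y, R) = 5 + 0 + 2*(-4) = 5 + 0 - 8 = -3)
K(d) = -6 + d (K(d) = -3 + (d - 3) = -3 + (-3 + d) = -6 + d)
j(-4)*(K(6) - 4) = -4*((-6 + 6) - 4) = -4*(0 - 4) = -4*(-4) = 16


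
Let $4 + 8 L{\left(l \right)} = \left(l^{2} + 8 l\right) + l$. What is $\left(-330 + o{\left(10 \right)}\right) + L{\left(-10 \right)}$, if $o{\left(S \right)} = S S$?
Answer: $- \frac{917}{4} \approx -229.25$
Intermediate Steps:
$L{\left(l \right)} = - \frac{1}{2} + \frac{l^{2}}{8} + \frac{9 l}{8}$ ($L{\left(l \right)} = - \frac{1}{2} + \frac{\left(l^{2} + 8 l\right) + l}{8} = - \frac{1}{2} + \frac{l^{2} + 9 l}{8} = - \frac{1}{2} + \left(\frac{l^{2}}{8} + \frac{9 l}{8}\right) = - \frac{1}{2} + \frac{l^{2}}{8} + \frac{9 l}{8}$)
$o{\left(S \right)} = S^{2}$
$\left(-330 + o{\left(10 \right)}\right) + L{\left(-10 \right)} = \left(-330 + 10^{2}\right) + \left(- \frac{1}{2} + \frac{\left(-10\right)^{2}}{8} + \frac{9}{8} \left(-10\right)\right) = \left(-330 + 100\right) - - \frac{3}{4} = -230 - - \frac{3}{4} = -230 + \frac{3}{4} = - \frac{917}{4}$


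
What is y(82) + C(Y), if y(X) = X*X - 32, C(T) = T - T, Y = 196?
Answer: 6692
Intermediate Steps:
C(T) = 0
y(X) = -32 + X² (y(X) = X² - 32 = -32 + X²)
y(82) + C(Y) = (-32 + 82²) + 0 = (-32 + 6724) + 0 = 6692 + 0 = 6692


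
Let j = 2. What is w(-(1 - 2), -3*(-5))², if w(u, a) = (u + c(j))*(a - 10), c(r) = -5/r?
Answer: 225/4 ≈ 56.250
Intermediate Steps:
w(u, a) = (-10 + a)*(-5/2 + u) (w(u, a) = (u - 5/2)*(a - 10) = (u - 5*½)*(-10 + a) = (u - 5/2)*(-10 + a) = (-5/2 + u)*(-10 + a) = (-10 + a)*(-5/2 + u))
w(-(1 - 2), -3*(-5))² = (25 - (-10)*(1 - 2) - (-15)*(-5)/2 + (-3*(-5))*(-(1 - 2)))² = (25 - (-10)*(-1) - 5/2*15 + 15*(-1*(-1)))² = (25 - 10*1 - 75/2 + 15*1)² = (25 - 10 - 75/2 + 15)² = (-15/2)² = 225/4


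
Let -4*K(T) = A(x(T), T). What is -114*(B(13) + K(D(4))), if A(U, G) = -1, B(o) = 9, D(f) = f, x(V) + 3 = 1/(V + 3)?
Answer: -2109/2 ≈ -1054.5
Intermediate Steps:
x(V) = -3 + 1/(3 + V) (x(V) = -3 + 1/(V + 3) = -3 + 1/(3 + V))
K(T) = ¼ (K(T) = -¼*(-1) = ¼)
-114*(B(13) + K(D(4))) = -114*(9 + ¼) = -114*37/4 = -2109/2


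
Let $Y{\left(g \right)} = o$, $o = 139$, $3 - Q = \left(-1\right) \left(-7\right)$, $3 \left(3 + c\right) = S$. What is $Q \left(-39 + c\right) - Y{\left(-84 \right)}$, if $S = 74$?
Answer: $- \frac{209}{3} \approx -69.667$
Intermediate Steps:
$c = \frac{65}{3}$ ($c = -3 + \frac{1}{3} \cdot 74 = -3 + \frac{74}{3} = \frac{65}{3} \approx 21.667$)
$Q = -4$ ($Q = 3 - \left(-1\right) \left(-7\right) = 3 - 7 = -4$)
$Y{\left(g \right)} = 139$
$Q \left(-39 + c\right) - Y{\left(-84 \right)} = - 4 \left(-39 + \frac{65}{3}\right) - 139 = \left(-4\right) \left(- \frac{52}{3}\right) - 139 = \frac{208}{3} - 139 = - \frac{209}{3}$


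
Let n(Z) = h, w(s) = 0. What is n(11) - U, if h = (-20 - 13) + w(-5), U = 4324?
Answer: -4357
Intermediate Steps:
h = -33 (h = (-20 - 13) + 0 = -33 + 0 = -33)
n(Z) = -33
n(11) - U = -33 - 1*4324 = -33 - 4324 = -4357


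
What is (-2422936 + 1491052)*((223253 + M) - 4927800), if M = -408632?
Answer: 4764889699236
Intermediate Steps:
(-2422936 + 1491052)*((223253 + M) - 4927800) = (-2422936 + 1491052)*((223253 - 408632) - 4927800) = -931884*(-185379 - 4927800) = -931884*(-5113179) = 4764889699236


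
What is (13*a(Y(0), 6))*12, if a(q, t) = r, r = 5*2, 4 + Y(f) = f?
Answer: 1560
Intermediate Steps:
Y(f) = -4 + f
r = 10
a(q, t) = 10
(13*a(Y(0), 6))*12 = (13*10)*12 = 130*12 = 1560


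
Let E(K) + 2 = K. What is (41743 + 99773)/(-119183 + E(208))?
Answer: -47172/39659 ≈ -1.1894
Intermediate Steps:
E(K) = -2 + K
(41743 + 99773)/(-119183 + E(208)) = (41743 + 99773)/(-119183 + (-2 + 208)) = 141516/(-119183 + 206) = 141516/(-118977) = 141516*(-1/118977) = -47172/39659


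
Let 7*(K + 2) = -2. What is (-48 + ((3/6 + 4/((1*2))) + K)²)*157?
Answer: -1475643/196 ≈ -7528.8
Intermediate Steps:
K = -16/7 (K = -2 + (⅐)*(-2) = -2 - 2/7 = -16/7 ≈ -2.2857)
(-48 + ((3/6 + 4/((1*2))) + K)²)*157 = (-48 + ((3/6 + 4/((1*2))) - 16/7)²)*157 = (-48 + ((3*(⅙) + 4/2) - 16/7)²)*157 = (-48 + ((½ + 4*(½)) - 16/7)²)*157 = (-48 + ((½ + 2) - 16/7)²)*157 = (-48 + (5/2 - 16/7)²)*157 = (-48 + (3/14)²)*157 = (-48 + 9/196)*157 = -9399/196*157 = -1475643/196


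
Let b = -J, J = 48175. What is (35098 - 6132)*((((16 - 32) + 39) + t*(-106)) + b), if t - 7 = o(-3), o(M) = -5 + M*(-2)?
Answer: -1419334000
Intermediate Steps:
o(M) = -5 - 2*M
t = 8 (t = 7 + (-5 - 2*(-3)) = 7 + (-5 + 6) = 7 + 1 = 8)
b = -48175 (b = -1*48175 = -48175)
(35098 - 6132)*((((16 - 32) + 39) + t*(-106)) + b) = (35098 - 6132)*((((16 - 32) + 39) + 8*(-106)) - 48175) = 28966*(((-16 + 39) - 848) - 48175) = 28966*((23 - 848) - 48175) = 28966*(-825 - 48175) = 28966*(-49000) = -1419334000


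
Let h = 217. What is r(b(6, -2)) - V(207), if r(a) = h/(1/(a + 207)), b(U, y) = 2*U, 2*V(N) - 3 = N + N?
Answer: 94629/2 ≈ 47315.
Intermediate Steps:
V(N) = 3/2 + N (V(N) = 3/2 + (N + N)/2 = 3/2 + (2*N)/2 = 3/2 + N)
r(a) = 44919 + 217*a (r(a) = 217/(1/(a + 207)) = 217/(1/(207 + a)) = 217*(207 + a) = 44919 + 217*a)
r(b(6, -2)) - V(207) = (44919 + 217*(2*6)) - (3/2 + 207) = (44919 + 217*12) - 1*417/2 = (44919 + 2604) - 417/2 = 47523 - 417/2 = 94629/2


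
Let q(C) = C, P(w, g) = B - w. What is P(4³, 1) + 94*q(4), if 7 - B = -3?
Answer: 322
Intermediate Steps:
B = 10 (B = 7 - 1*(-3) = 7 + 3 = 10)
P(w, g) = 10 - w
P(4³, 1) + 94*q(4) = (10 - 1*4³) + 94*4 = (10 - 1*64) + 376 = (10 - 64) + 376 = -54 + 376 = 322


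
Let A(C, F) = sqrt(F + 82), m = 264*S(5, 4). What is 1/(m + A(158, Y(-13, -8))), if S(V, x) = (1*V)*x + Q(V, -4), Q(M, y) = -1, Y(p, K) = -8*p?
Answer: 836/4193345 - sqrt(186)/25160070 ≈ 0.00019882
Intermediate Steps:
S(V, x) = -1 + V*x (S(V, x) = (1*V)*x - 1 = V*x - 1 = -1 + V*x)
m = 5016 (m = 264*(-1 + 5*4) = 264*(-1 + 20) = 264*19 = 5016)
A(C, F) = sqrt(82 + F)
1/(m + A(158, Y(-13, -8))) = 1/(5016 + sqrt(82 - 8*(-13))) = 1/(5016 + sqrt(82 + 104)) = 1/(5016 + sqrt(186))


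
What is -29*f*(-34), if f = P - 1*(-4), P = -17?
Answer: -12818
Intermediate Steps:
f = -13 (f = -17 - 1*(-4) = -17 + 4 = -13)
-29*f*(-34) = -29*(-13)*(-34) = 377*(-34) = -12818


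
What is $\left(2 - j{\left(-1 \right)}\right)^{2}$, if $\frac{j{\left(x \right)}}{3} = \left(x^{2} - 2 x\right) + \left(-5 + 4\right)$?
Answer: $16$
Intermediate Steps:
$j{\left(x \right)} = -3 - 6 x + 3 x^{2}$ ($j{\left(x \right)} = 3 \left(\left(x^{2} - 2 x\right) + \left(-5 + 4\right)\right) = 3 \left(\left(x^{2} - 2 x\right) - 1\right) = 3 \left(-1 + x^{2} - 2 x\right) = -3 - 6 x + 3 x^{2}$)
$\left(2 - j{\left(-1 \right)}\right)^{2} = \left(2 - \left(-3 - -6 + 3 \left(-1\right)^{2}\right)\right)^{2} = \left(2 - \left(-3 + 6 + 3 \cdot 1\right)\right)^{2} = \left(2 - \left(-3 + 6 + 3\right)\right)^{2} = \left(2 - 6\right)^{2} = \left(-4\right)^{2} = 16$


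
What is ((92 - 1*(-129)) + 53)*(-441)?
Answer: -120834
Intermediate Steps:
((92 - 1*(-129)) + 53)*(-441) = ((92 + 129) + 53)*(-441) = (221 + 53)*(-441) = 274*(-441) = -120834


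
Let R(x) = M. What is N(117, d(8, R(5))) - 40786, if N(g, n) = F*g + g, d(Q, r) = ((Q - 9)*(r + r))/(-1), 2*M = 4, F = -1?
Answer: -40786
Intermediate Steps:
M = 2 (M = (½)*4 = 2)
R(x) = 2
d(Q, r) = -2*r*(-9 + Q) (d(Q, r) = ((-9 + Q)*(2*r))*(-1) = (2*r*(-9 + Q))*(-1) = -2*r*(-9 + Q))
N(g, n) = 0 (N(g, n) = -g + g = 0)
N(117, d(8, R(5))) - 40786 = 0 - 40786 = -40786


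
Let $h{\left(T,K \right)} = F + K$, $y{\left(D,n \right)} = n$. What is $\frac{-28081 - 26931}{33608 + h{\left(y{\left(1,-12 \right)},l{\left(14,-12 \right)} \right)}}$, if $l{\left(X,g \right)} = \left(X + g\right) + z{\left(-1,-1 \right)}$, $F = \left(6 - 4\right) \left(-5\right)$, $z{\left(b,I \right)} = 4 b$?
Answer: $- \frac{13753}{8399} \approx -1.6375$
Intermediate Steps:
$F = -10$ ($F = 2 \left(-5\right) = -10$)
$l{\left(X,g \right)} = -4 + X + g$ ($l{\left(X,g \right)} = \left(X + g\right) + 4 \left(-1\right) = \left(X + g\right) - 4 = -4 + X + g$)
$h{\left(T,K \right)} = -10 + K$
$\frac{-28081 - 26931}{33608 + h{\left(y{\left(1,-12 \right)},l{\left(14,-12 \right)} \right)}} = \frac{-28081 - 26931}{33608 - 12} = - \frac{55012}{33608 - 12} = - \frac{55012}{33596} = \left(-55012\right) \frac{1}{33596} = - \frac{13753}{8399}$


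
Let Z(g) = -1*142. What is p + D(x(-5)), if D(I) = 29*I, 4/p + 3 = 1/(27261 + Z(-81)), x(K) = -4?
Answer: -2386443/20339 ≈ -117.33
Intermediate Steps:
Z(g) = -142
p = -27119/20339 (p = 4/(-3 + 1/(27261 - 142)) = 4/(-3 + 1/27119) = 4/(-81356/27119) = 4*(-27119/81356) = -27119/20339 ≈ -1.3333)
p + D(x(-5)) = -27119/20339 + 29*(-4) = -27119/20339 - 116 = -2386443/20339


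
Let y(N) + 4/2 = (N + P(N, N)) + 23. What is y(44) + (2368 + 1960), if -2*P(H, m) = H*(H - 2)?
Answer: 3469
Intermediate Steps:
P(H, m) = -H*(-2 + H)/2 (P(H, m) = -H*(H - 2)/2 = -H*(-2 + H)/2)
y(N) = 21 + N + N*(2 - N)/2 (y(N) = -2 + ((N + N*(2 - N)/2) + 23) = -2 + (23 + N + N*(2 - N)/2) = 21 + N + N*(2 - N)/2)
y(44) + (2368 + 1960) = (21 + 2*44 - 1/2*44**2) + (2368 + 1960) = (21 + 88 - 1/2*1936) + 4328 = (21 + 88 - 968) + 4328 = -859 + 4328 = 3469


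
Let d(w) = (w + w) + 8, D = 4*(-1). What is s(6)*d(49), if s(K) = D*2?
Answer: -848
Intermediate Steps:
D = -4
d(w) = 8 + 2*w (d(w) = 2*w + 8 = 8 + 2*w)
s(K) = -8 (s(K) = -4*2 = -8)
s(6)*d(49) = -8*(8 + 2*49) = -8*(8 + 98) = -8*106 = -848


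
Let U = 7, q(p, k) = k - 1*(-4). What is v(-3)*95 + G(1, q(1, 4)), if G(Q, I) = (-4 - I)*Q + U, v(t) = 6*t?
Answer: -1715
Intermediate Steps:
q(p, k) = 4 + k (q(p, k) = k + 4 = 4 + k)
G(Q, I) = 7 + Q*(-4 - I) (G(Q, I) = (-4 - I)*Q + 7 = Q*(-4 - I) + 7 = 7 + Q*(-4 - I))
v(-3)*95 + G(1, q(1, 4)) = (6*(-3))*95 + (7 - 4*1 - 1*(4 + 4)*1) = -18*95 + (7 - 4 - 1*8*1) = -1710 + (7 - 4 - 8) = -1710 - 5 = -1715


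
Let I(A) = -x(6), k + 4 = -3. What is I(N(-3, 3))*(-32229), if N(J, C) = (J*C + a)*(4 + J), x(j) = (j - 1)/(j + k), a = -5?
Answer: -161145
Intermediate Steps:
k = -7 (k = -4 - 3 = -7)
x(j) = (-1 + j)/(-7 + j) (x(j) = (j - 1)/(j - 7) = (-1 + j)/(-7 + j))
N(J, C) = (-5 + C*J)*(4 + J) (N(J, C) = (J*C - 5)*(4 + J) = (C*J - 5)*(4 + J) = (-5 + C*J)*(4 + J))
I(A) = 5 (I(A) = -(-1 + 6)/(-7 + 6) = -5/(-1) = -(-1)*5 = -1*(-5) = 5)
I(N(-3, 3))*(-32229) = 5*(-32229) = -161145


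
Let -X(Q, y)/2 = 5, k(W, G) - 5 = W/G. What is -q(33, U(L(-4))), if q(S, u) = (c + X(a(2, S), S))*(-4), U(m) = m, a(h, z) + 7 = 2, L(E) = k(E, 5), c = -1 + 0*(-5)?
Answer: -44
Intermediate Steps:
k(W, G) = 5 + W/G
c = -1 (c = -1 + 0 = -1)
L(E) = 5 + E/5
a(h, z) = -5 (a(h, z) = -7 + 2 = -5)
X(Q, y) = -10 (X(Q, y) = -2*5 = -10)
q(S, u) = 44 (q(S, u) = (-1 - 10)*(-4) = -11*(-4) = 44)
-q(33, U(L(-4))) = -1*44 = -44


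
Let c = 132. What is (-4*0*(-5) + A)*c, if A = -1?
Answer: -132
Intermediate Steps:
(-4*0*(-5) + A)*c = (-4*0*(-5) - 1)*132 = (0*(-5) - 1)*132 = (0 - 1)*132 = -1*132 = -132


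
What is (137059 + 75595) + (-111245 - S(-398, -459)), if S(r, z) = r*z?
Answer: -81273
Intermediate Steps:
(137059 + 75595) + (-111245 - S(-398, -459)) = (137059 + 75595) + (-111245 - (-398)*(-459)) = 212654 + (-111245 - 1*182682) = 212654 + (-111245 - 182682) = 212654 - 293927 = -81273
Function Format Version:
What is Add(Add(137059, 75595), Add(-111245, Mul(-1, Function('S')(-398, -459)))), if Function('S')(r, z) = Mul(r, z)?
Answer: -81273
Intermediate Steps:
Add(Add(137059, 75595), Add(-111245, Mul(-1, Function('S')(-398, -459)))) = Add(Add(137059, 75595), Add(-111245, Mul(-1, Mul(-398, -459)))) = Add(212654, Add(-111245, Mul(-1, 182682))) = Add(212654, Add(-111245, -182682)) = Add(212654, -293927) = -81273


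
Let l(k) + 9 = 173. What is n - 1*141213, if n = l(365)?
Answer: -141049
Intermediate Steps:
l(k) = 164 (l(k) = -9 + 173 = 164)
n = 164
n - 1*141213 = 164 - 1*141213 = 164 - 141213 = -141049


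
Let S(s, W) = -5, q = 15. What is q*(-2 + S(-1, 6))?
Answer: -105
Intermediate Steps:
q*(-2 + S(-1, 6)) = 15*(-2 - 5) = 15*(-7) = -105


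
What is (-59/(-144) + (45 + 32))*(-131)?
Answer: -1460257/144 ≈ -10141.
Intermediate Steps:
(-59/(-144) + (45 + 32))*(-131) = (-59*(-1/144) + 77)*(-131) = (59/144 + 77)*(-131) = (11147/144)*(-131) = -1460257/144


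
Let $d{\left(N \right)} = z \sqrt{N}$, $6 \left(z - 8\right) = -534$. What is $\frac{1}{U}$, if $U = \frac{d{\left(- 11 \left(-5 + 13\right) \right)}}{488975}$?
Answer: $\frac{488975 i \sqrt{22}}{3564} \approx 643.52 i$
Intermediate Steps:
$z = -81$ ($z = 8 + \frac{1}{6} \left(-534\right) = 8 - 89 = -81$)
$d{\left(N \right)} = - 81 \sqrt{N}$
$U = - \frac{162 i \sqrt{22}}{488975}$ ($U = \frac{\left(-81\right) \sqrt{- 11 \left(-5 + 13\right)}}{488975} = - 81 \sqrt{\left(-11\right) 8} \cdot \frac{1}{488975} = - 81 \sqrt{-88} \cdot \frac{1}{488975} = - 81 \cdot 2 i \sqrt{22} \cdot \frac{1}{488975} = - 162 i \sqrt{22} \cdot \frac{1}{488975} = - \frac{162 i \sqrt{22}}{488975} \approx - 0.001554 i$)
$\frac{1}{U} = \frac{1}{\left(- \frac{162}{488975}\right) i \sqrt{22}} = \frac{488975 i \sqrt{22}}{3564}$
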